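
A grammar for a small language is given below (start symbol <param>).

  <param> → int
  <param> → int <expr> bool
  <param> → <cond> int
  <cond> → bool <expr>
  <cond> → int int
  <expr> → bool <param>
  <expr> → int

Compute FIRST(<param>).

<param> → int contributes {int}.
<param> → int <expr> bool contributes {int}.
From <param> → <cond> int: add FIRST(<cond>) = { bool, int }.
Union: FIRST(<param>) = { bool, int }.

{ bool, int }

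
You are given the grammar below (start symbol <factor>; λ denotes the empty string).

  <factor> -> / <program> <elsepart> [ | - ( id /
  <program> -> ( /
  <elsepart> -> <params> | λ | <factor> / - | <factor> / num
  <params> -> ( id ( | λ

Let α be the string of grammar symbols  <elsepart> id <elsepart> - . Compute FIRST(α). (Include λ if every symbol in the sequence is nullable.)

Add FIRST(<elsepart>)\{λ} = { (, -, / }; <elsepart> is nullable, continue.
id is a terminal; add {id} and stop.

{ (, -, /, id }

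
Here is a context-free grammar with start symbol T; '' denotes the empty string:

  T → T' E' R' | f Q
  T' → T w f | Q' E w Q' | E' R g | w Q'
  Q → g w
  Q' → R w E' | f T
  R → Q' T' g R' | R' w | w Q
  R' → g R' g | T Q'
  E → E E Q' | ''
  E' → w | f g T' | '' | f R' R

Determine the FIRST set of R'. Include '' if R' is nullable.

{ f, g, w }

R' → g R' g contributes {g}.
From R' → T Q': add FIRST(T) = { f, g, w }.
Union: FIRST(R') = { f, g, w }.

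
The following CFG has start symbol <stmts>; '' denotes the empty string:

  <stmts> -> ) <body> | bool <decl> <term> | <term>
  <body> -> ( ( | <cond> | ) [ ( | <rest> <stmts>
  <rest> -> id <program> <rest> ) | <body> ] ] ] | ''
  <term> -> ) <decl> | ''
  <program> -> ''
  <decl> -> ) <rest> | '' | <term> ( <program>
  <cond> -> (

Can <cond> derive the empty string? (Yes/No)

Nullable nonterminals: <body>, <decl>, <program>, <rest>, <stmts>, <term>.
No production of <cond> has an RHS whose symbols are all nullable, so <cond> is not nullable.

No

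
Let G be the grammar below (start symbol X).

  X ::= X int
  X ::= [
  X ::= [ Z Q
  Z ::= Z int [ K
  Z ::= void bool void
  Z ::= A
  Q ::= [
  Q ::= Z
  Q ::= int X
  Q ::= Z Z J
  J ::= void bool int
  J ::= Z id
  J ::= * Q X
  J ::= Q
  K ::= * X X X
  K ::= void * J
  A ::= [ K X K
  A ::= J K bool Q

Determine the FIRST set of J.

J ::= void bool int contributes {void}.
From J ::= Z id: add FIRST(Z) = { *, [, int, void }.
J ::= * Q X contributes {*}.
From J ::= Q: add FIRST(Q) = { *, [, int, void }.
Union: FIRST(J) = { *, [, int, void }.

{ *, [, int, void }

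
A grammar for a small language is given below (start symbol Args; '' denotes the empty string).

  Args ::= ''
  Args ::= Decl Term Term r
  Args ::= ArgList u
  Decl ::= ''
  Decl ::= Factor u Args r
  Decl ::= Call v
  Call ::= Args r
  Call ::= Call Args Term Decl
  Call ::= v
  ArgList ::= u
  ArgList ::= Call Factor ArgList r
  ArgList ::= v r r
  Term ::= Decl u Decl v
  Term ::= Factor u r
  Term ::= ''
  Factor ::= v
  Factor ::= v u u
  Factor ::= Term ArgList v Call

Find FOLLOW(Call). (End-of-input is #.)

In Decl ::= Call v: add FIRST(v) = { v }.
In Call ::= Call Args Term Decl: add FIRST(Args Term Decl)\{''} = { r, u, v }.
  Since Args Term Decl is nullable, also add FOLLOW(Call) = { r, u, v }.
In ArgList ::= Call Factor ArgList r: add FIRST(Factor ArgList r) = { r, u, v }.
In Factor ::= Term ArgList v Call: Call is at the end, add FOLLOW(Factor) = { r, u, v }.
Union: FOLLOW(Call) = { r, u, v }.

{ r, u, v }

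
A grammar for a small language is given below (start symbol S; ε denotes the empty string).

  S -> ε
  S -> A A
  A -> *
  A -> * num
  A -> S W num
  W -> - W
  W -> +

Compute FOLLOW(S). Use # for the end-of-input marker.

{ #, +, - }

S is the start symbol, so # ∈ FOLLOW(S).
In A -> S W num: add FIRST(W num) = { +, - }.
Union: FOLLOW(S) = { #, +, - }.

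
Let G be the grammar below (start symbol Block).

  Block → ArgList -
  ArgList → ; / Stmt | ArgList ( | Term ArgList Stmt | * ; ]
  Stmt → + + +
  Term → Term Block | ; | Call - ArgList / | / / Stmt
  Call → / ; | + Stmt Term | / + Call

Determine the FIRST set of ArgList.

ArgList → ; / Stmt contributes {;}.
From ArgList → ArgList (: add FIRST(ArgList) = { *, +, /, ; }.
From ArgList → Term ArgList Stmt: add FIRST(Term) = { +, /, ; }.
ArgList → * ; ] contributes {*}.
Union: FIRST(ArgList) = { *, +, /, ; }.

{ *, +, /, ; }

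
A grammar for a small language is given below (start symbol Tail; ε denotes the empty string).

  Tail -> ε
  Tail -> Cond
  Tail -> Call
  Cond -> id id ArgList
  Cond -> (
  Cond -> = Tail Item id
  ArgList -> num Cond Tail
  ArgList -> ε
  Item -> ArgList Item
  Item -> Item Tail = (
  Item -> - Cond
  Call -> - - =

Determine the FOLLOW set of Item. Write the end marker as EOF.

In Cond -> = Tail Item id: add FIRST(id) = { id }.
In Item -> ArgList Item: Item is at the end, add FOLLOW(Item) = { (, -, =, id }.
In Item -> Item Tail = (: add FIRST(Tail = () = { (, -, =, id }.
Union: FOLLOW(Item) = { (, -, =, id }.

{ (, -, =, id }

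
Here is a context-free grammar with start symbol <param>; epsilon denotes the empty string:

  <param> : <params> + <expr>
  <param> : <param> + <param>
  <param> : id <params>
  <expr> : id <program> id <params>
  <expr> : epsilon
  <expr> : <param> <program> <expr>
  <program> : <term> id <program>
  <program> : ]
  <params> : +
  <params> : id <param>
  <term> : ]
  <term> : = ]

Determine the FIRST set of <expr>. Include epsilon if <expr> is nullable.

<expr> : id <program> id <params> contributes {id}.
<expr> : epsilon contributes epsilon.
From <expr> : <param> <program> <expr>: add FIRST(<param>) = { +, id }.
Union: FIRST(<expr>) = { +, id, epsilon }.

{ +, id, epsilon }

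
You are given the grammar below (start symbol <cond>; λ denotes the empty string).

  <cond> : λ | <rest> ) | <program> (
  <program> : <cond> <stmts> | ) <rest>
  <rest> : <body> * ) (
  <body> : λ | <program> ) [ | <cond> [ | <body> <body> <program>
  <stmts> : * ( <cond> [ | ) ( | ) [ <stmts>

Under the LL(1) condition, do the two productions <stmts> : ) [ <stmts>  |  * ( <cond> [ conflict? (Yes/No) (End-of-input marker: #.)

No

FIRST() [ <stmts>) = { ) } and FIRST(* ( <cond> [) = { * }.
The FIRST sets are disjoint and neither alternative is nullable — no conflict.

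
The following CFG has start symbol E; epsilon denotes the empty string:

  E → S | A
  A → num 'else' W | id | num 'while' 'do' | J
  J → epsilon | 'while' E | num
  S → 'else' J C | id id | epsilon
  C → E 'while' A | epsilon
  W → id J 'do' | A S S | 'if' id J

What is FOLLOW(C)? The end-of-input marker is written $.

{ $, 'do', 'else', 'while', id, num }

In S → 'else' J C: C is at the end, add FOLLOW(S) = { $, 'do', 'else', 'while', id, num }.
Union: FOLLOW(C) = { $, 'do', 'else', 'while', id, num }.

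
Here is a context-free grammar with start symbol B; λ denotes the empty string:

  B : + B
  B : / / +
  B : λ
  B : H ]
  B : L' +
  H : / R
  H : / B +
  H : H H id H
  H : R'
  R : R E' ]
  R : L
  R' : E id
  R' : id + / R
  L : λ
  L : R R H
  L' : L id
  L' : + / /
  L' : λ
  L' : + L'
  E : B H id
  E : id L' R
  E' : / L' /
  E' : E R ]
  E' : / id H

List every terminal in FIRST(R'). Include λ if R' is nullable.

From R' : E id: add FIRST(E) = { +, /, id }.
R' : id + / R contributes {id}.
Union: FIRST(R') = { +, /, id }.

{ +, /, id }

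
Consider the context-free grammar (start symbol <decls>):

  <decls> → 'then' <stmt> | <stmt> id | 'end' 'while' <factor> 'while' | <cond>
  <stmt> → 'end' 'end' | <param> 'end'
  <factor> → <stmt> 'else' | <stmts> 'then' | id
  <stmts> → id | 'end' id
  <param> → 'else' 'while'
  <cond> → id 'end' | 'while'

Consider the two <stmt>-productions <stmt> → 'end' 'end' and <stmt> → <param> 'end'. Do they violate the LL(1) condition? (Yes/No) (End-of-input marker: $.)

No

FIRST('end' 'end') = { 'end' } and FIRST(<param> 'end') = { 'else' }.
The FIRST sets are disjoint and neither alternative is nullable — no conflict.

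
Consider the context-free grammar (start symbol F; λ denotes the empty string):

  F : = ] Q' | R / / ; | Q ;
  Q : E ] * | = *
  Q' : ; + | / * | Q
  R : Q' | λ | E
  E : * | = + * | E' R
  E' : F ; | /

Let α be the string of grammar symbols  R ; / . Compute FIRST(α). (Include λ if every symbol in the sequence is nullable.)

{ *, /, ;, = }

Add FIRST(R)\{λ} = { *, /, ;, = }; R is nullable, continue.
; is a terminal; add {;} and stop.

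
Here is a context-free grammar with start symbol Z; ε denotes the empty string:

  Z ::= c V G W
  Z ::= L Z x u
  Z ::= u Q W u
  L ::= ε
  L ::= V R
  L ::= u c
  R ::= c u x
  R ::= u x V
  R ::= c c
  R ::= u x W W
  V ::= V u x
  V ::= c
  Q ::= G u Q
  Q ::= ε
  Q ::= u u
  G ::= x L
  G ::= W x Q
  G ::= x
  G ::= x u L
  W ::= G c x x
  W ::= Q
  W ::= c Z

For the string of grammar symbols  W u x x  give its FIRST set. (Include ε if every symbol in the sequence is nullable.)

Add FIRST(W)\{ε} = { c, u, x }; W is nullable, continue.
u is a terminal; add {u} and stop.

{ c, u, x }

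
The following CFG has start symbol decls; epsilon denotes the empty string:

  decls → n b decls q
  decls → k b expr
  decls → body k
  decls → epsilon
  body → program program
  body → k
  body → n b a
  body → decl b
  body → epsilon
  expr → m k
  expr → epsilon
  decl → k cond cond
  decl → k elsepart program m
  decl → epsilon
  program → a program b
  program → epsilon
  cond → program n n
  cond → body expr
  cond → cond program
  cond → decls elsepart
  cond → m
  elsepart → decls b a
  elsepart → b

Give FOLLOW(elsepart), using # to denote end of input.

In decl → k elsepart program m: add FIRST(program m) = { a, m }.
In cond → decls elsepart: elsepart is at the end, add FOLLOW(cond) = { a, b, k, m, n }.
Union: FOLLOW(elsepart) = { a, b, k, m, n }.

{ a, b, k, m, n }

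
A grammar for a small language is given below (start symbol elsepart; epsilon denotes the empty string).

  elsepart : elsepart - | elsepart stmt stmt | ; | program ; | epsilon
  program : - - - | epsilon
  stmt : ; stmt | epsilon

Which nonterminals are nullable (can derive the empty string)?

{ elsepart, program, stmt }

Directly nullable (have an epsilon-production): elsepart, program, stmt.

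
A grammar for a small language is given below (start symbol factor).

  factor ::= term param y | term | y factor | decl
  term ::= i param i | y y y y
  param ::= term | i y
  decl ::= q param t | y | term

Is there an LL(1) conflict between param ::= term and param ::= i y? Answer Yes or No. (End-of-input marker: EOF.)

Yes

FIRST(term) = { i, y } and FIRST(i y) = { i }.
Both contain i, so the two alternatives are not disjoint — LL(1) conflict.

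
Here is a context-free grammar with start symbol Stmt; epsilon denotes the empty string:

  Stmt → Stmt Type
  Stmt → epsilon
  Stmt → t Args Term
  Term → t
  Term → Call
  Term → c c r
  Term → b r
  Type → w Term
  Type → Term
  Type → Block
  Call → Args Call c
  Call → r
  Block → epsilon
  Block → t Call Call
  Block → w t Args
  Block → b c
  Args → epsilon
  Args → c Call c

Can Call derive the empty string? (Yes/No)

Nullable nonterminals: Args, Block, Stmt, Type.
No production of Call has an RHS whose symbols are all nullable, so Call is not nullable.

No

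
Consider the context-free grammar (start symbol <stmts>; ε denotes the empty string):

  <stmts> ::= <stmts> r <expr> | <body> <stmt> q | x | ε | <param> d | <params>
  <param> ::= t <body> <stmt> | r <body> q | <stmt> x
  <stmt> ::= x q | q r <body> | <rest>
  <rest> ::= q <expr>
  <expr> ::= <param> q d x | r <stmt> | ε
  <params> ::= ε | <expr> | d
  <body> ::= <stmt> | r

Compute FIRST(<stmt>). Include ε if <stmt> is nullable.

<stmt> ::= x q contributes {x}.
<stmt> ::= q r <body> contributes {q}.
From <stmt> ::= <rest>: add FIRST(<rest>) = { q }.
Union: FIRST(<stmt>) = { q, x }.

{ q, x }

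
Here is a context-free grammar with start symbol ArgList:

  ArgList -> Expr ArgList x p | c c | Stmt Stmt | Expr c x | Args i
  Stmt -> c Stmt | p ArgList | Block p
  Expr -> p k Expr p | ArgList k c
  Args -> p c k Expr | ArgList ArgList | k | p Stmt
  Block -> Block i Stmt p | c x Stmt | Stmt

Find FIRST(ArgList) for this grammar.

{ c, k, p }

From ArgList -> Expr ArgList x p: add FIRST(Expr) = { c, k, p }.
ArgList -> c c contributes {c}.
From ArgList -> Stmt Stmt: add FIRST(Stmt) = { c, p }.
From ArgList -> Expr c x: add FIRST(Expr) = { c, k, p }.
From ArgList -> Args i: add FIRST(Args) = { c, k, p }.
Union: FIRST(ArgList) = { c, k, p }.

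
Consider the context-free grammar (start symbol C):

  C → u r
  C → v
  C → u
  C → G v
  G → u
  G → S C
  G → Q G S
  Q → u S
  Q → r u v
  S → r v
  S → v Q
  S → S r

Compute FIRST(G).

{ r, u, v }

G → u contributes {u}.
From G → S C: add FIRST(S) = { r, v }.
From G → Q G S: add FIRST(Q) = { r, u }.
Union: FIRST(G) = { r, u, v }.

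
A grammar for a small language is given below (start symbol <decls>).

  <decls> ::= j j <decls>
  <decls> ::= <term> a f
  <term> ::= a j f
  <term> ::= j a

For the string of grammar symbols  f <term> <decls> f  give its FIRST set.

f is a terminal; add {f} and stop.

{ f }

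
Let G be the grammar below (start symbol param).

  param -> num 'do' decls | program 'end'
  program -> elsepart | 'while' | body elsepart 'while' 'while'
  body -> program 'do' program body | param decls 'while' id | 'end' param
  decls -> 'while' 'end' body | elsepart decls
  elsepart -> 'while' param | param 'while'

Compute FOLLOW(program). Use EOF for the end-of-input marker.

{ 'do', 'end', 'while', num }

In param -> program 'end': add FIRST('end') = { 'end' }.
In body -> program 'do' program body: add FIRST('do' program body) = { 'do' }.
In body -> program 'do' program body: add FIRST(body) = { 'end', 'while', num }.
Union: FOLLOW(program) = { 'do', 'end', 'while', num }.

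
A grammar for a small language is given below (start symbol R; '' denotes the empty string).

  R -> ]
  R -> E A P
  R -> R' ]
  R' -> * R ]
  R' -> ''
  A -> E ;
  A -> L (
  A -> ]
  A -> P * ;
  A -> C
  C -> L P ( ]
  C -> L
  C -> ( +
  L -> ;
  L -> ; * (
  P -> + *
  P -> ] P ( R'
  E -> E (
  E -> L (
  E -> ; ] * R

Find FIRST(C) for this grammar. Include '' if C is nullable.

From C -> L P ( ]: add FIRST(L) = { ; }.
From C -> L: add FIRST(L) = { ; }.
C -> ( + contributes {(}.
Union: FIRST(C) = { (, ; }.

{ (, ; }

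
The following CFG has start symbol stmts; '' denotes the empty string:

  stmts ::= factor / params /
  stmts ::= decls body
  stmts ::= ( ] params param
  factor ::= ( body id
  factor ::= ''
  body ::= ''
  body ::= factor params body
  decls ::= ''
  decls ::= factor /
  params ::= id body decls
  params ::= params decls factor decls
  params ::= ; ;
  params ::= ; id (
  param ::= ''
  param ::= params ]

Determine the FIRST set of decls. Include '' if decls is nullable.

decls ::= '' contributes ''.
From decls ::= factor /: factor nullable, take FIRST(factor) ∪ {/} = { (, / }.
Union: FIRST(decls) = { (, /, '' }.

{ (, /, '' }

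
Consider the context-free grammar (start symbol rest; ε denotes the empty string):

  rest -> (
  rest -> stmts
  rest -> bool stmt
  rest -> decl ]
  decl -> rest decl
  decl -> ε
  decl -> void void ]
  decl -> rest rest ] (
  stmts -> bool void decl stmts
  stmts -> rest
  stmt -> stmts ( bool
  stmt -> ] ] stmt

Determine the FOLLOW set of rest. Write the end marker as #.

rest is the start symbol, so # ∈ FOLLOW(rest).
In decl -> rest decl: add FIRST(decl)\{ε} = { (, ], bool, void }.
  Since decl is nullable, also add FOLLOW(decl) = { (, ], bool, void }.
In decl -> rest rest ] (: add FIRST(rest ] () = { (, ], bool, void }.
In decl -> rest rest ] (: add FIRST(] () = { ] }.
In stmts -> rest: rest is at the end, add FOLLOW(stmts) = { #, (, ], bool, void }.
Union: FOLLOW(rest) = { #, (, ], bool, void }.

{ #, (, ], bool, void }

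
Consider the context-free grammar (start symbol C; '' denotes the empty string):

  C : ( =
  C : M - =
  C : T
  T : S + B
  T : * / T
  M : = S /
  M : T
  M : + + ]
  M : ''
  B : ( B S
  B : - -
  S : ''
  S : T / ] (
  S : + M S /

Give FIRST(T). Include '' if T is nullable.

{ *, + }

From T : S + B: S nullable, take FIRST(S) ∪ {+} = { *, + }.
T : * / T contributes {*}.
Union: FIRST(T) = { *, + }.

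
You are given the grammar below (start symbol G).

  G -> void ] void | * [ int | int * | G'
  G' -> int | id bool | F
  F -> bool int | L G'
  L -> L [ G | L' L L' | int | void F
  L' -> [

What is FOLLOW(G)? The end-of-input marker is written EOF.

G is the start symbol, so EOF ∈ FOLLOW(G).
In L -> L [ G: G is at the end, add FOLLOW(L) = { [, bool, id, int, void }.
Union: FOLLOW(G) = { EOF, [, bool, id, int, void }.

{ EOF, [, bool, id, int, void }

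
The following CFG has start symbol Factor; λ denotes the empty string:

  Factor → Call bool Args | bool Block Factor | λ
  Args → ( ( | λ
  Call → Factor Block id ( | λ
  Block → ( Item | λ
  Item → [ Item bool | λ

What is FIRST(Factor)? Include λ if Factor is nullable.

{ (, bool, id, λ }

From Factor → Call bool Args: Call nullable, take FIRST(Call) ∪ {bool} = { (, bool, id }.
Factor → bool Block Factor contributes {bool}.
Factor → λ contributes λ.
Union: FIRST(Factor) = { (, bool, id, λ }.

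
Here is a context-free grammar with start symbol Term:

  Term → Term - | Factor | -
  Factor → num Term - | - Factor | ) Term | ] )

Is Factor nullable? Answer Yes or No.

No nonterminal in this grammar is nullable.
No production of Factor has an RHS whose symbols are all nullable, so Factor is not nullable.

No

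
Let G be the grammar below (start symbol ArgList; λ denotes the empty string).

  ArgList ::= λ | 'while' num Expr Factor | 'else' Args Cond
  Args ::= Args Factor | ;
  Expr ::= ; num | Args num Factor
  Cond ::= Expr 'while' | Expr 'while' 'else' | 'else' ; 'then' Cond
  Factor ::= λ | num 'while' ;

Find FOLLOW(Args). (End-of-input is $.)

In ArgList ::= 'else' Args Cond: add FIRST(Cond) = { 'else', ; }.
In Args ::= Args Factor: add FIRST(Factor)\{λ} = { num }.
  Since Factor is nullable, also add FOLLOW(Args) = { 'else', ;, num }.
In Expr ::= Args num Factor: add FIRST(num Factor) = { num }.
Union: FOLLOW(Args) = { 'else', ;, num }.

{ 'else', ;, num }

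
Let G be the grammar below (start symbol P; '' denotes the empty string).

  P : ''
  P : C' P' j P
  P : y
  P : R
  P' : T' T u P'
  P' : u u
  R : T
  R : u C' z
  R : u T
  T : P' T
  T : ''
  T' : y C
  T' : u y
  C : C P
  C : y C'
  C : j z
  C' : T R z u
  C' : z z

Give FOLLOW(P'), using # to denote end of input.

{ #, j, u, y, z }

In P : C' P' j P: add FIRST(j P) = { j }.
In P' : T' T u P': P' is at the end, add FOLLOW(P') = { #, j, u, y, z }.
In T : P' T: add FIRST(T)\{''} = { u, y }.
  Since T is nullable, also add FOLLOW(T) = { #, u, y, z }.
Union: FOLLOW(P') = { #, j, u, y, z }.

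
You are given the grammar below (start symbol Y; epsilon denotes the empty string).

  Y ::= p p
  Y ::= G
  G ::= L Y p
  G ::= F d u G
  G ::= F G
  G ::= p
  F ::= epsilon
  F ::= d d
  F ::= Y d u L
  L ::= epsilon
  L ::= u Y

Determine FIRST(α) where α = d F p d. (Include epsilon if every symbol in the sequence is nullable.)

{ d }

d is a terminal; add {d} and stop.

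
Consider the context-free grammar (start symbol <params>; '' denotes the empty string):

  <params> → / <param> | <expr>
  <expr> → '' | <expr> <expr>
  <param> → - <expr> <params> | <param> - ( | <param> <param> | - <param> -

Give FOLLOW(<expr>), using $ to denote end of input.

In <params> → <expr>: <expr> is at the end, add FOLLOW(<params>) = { $, - }.
In <expr> → <expr> <expr>: add FIRST(<expr>)\{''} = {  }.
  Since <expr> is nullable, also add FOLLOW(<expr>) = { $, -, / }.
In <expr> → <expr> <expr>: <expr> is at the end, add FOLLOW(<expr>) = { $, -, / }.
In <param> → - <expr> <params>: add FIRST(<params>)\{''} = { / }.
  Since <params> is nullable, also add FOLLOW(<param>) = { $, - }.
Union: FOLLOW(<expr>) = { $, -, / }.

{ $, -, / }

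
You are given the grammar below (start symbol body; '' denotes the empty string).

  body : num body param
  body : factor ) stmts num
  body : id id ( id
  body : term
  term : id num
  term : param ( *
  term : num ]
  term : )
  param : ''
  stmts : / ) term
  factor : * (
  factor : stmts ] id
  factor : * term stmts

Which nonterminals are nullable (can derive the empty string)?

Directly nullable (have an ''-production): param.
No other nonterminal has a production whose RHS symbols are all nullable.

{ param }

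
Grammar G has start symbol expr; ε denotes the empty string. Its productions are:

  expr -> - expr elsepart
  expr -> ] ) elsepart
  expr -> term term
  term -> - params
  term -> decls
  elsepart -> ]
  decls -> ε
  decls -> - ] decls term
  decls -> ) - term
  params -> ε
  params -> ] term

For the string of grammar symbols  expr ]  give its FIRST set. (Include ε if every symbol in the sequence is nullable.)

Add FIRST(expr)\{ε} = { ), -, ] }; expr is nullable, continue.
] is a terminal; add {]} and stop.

{ ), -, ] }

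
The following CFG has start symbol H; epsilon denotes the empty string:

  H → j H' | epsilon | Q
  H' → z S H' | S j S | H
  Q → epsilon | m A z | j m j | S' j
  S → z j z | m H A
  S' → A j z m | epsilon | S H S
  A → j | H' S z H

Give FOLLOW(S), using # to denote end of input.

{ #, j, m, z }

In H' → z S H': add FIRST(H')\{epsilon} = { j, m, z }.
  Since H' is nullable, also add FOLLOW(H') = { #, j, m, z }.
In H' → S j S: add FIRST(j S) = { j }.
In H' → S j S: S is at the end, add FOLLOW(H') = { #, j, m, z }.
In S' → S H S: add FIRST(H S) = { j, m, z }.
In S' → S H S: S is at the end, add FOLLOW(S') = { j }.
In A → H' S z H: add FIRST(z H) = { z }.
Union: FOLLOW(S) = { #, j, m, z }.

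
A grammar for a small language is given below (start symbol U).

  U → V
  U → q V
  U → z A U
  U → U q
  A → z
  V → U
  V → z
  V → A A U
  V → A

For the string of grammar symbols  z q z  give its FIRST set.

z is a terminal; add {z} and stop.

{ z }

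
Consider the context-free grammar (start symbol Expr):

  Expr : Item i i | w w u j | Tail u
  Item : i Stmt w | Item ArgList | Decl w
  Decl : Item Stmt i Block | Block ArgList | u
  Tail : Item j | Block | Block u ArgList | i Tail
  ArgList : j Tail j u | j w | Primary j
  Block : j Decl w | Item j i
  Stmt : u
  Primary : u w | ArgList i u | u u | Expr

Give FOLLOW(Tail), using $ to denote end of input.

In Expr : Tail u: add FIRST(u) = { u }.
In Tail : i Tail: Tail is at the end, add FOLLOW(Tail) = { j, u }.
In ArgList : j Tail j u: add FIRST(j u) = { j }.
Union: FOLLOW(Tail) = { j, u }.

{ j, u }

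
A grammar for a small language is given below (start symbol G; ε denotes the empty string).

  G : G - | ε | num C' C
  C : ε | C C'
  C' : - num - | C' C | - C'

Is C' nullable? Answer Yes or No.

No

Nullable nonterminals: C, G.
No production of C' has an RHS whose symbols are all nullable, so C' is not nullable.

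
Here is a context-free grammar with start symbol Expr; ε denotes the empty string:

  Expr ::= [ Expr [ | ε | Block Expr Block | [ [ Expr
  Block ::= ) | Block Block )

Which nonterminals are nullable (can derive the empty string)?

Directly nullable (have an ε-production): Expr.
No other nonterminal has a production whose RHS symbols are all nullable.

{ Expr }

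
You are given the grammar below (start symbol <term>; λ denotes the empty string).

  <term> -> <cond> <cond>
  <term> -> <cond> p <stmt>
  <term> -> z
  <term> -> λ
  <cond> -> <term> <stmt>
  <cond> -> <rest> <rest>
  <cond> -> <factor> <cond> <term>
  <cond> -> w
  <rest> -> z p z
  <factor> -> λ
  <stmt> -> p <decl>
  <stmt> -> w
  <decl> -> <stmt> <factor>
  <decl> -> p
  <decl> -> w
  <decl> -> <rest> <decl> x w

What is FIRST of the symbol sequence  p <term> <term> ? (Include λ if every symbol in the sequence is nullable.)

{ p }

p is a terminal; add {p} and stop.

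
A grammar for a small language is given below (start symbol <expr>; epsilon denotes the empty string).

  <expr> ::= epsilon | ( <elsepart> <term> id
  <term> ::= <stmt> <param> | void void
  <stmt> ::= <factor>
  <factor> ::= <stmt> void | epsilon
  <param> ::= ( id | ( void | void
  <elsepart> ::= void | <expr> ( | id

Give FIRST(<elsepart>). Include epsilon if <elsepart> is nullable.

{ (, id, void }

<elsepart> ::= void contributes {void}.
From <elsepart> ::= <expr> (: <expr> nullable, take FIRST(<expr>) ∪ {(} = { ( }.
<elsepart> ::= id contributes {id}.
Union: FIRST(<elsepart>) = { (, id, void }.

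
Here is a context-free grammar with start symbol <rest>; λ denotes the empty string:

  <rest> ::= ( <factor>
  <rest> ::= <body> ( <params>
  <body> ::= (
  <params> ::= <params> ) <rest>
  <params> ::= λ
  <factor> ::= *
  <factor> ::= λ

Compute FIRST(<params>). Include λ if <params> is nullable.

{ ), λ }

From <params> ::= <params> ) <rest>: <params> nullable, take FIRST(<params>) ∪ {)} = { ) }.
<params> ::= λ contributes λ.
Union: FIRST(<params>) = { ), λ }.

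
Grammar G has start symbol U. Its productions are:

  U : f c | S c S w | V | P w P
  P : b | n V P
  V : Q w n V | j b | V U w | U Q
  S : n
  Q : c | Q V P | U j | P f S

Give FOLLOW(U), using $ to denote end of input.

{ $, b, c, f, j, n, w }

U is the start symbol, so $ ∈ FOLLOW(U).
In V : V U w: add FIRST(w) = { w }.
In V : U Q: add FIRST(Q) = { b, c, f, j, n }.
In Q : U j: add FIRST(j) = { j }.
Union: FOLLOW(U) = { $, b, c, f, j, n, w }.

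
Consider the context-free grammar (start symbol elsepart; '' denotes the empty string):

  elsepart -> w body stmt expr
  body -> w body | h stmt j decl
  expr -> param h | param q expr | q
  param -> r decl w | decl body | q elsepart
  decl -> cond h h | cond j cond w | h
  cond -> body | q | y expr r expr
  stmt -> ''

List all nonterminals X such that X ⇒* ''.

Directly nullable (have an ''-production): stmt.
No other nonterminal has a production whose RHS symbols are all nullable.

{ stmt }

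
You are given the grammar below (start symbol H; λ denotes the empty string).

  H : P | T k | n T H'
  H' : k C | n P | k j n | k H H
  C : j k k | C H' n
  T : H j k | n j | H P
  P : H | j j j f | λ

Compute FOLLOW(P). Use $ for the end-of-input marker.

{ $, j, k, n }

In H : P: P is at the end, add FOLLOW(H) = { $, j, k, n }.
In H' : n P: P is at the end, add FOLLOW(H') = { $, j, k, n }.
In T : H P: P is at the end, add FOLLOW(T) = { k, n }.
Union: FOLLOW(P) = { $, j, k, n }.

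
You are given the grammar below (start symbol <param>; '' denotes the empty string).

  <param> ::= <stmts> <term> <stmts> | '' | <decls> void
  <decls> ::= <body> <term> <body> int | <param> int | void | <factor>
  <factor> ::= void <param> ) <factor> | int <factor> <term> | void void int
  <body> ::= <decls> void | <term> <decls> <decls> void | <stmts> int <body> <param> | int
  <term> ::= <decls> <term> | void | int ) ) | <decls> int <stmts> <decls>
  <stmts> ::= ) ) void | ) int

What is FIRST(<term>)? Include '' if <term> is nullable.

{ ), int, void }

From <term> ::= <decls> <term>: add FIRST(<decls>) = { ), int, void }.
<term> ::= void contributes {void}.
<term> ::= int ) ) contributes {int}.
From <term> ::= <decls> int <stmts> <decls>: add FIRST(<decls>) = { ), int, void }.
Union: FIRST(<term>) = { ), int, void }.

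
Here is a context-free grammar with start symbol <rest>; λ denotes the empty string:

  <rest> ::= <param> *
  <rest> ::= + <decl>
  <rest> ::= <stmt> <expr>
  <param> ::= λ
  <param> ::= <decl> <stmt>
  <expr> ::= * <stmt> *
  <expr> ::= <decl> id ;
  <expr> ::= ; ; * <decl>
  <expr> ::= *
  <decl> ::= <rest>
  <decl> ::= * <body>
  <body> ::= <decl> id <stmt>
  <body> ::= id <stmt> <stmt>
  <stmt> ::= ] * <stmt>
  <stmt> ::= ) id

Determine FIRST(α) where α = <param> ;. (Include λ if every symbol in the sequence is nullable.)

{ ), *, +, ;, ] }

Add FIRST(<param>)\{λ} = { ), *, +, ] }; <param> is nullable, continue.
; is a terminal; add {;} and stop.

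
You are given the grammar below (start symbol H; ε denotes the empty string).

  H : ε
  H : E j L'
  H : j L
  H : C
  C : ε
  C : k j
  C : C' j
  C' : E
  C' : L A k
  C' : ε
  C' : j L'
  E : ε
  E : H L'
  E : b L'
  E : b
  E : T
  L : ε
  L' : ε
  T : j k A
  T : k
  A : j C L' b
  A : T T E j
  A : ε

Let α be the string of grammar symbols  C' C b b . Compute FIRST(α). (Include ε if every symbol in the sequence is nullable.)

{ b, j, k }

Add FIRST(C')\{ε} = { b, j, k }; C' is nullable, continue.
Add FIRST(C)\{ε} = { b, j, k }; C is nullable, continue.
b is a terminal; add {b} and stop.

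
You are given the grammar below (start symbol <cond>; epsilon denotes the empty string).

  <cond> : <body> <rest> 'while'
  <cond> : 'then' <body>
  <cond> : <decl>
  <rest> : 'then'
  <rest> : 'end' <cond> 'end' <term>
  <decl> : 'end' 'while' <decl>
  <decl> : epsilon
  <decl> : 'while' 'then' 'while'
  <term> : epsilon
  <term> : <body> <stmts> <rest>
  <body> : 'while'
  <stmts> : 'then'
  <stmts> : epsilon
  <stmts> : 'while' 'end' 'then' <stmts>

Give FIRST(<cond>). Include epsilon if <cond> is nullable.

From <cond> : <body> <rest> 'while': add FIRST(<body>) = { 'while' }.
<cond> : 'then' <body> contributes {'then'}.
From <cond> : <decl>: add FIRST(<decl>) = { 'end', 'while', epsilon } (including epsilon since <decl> is nullable).
Union: FIRST(<cond>) = { 'end', 'then', 'while', epsilon }.

{ 'end', 'then', 'while', epsilon }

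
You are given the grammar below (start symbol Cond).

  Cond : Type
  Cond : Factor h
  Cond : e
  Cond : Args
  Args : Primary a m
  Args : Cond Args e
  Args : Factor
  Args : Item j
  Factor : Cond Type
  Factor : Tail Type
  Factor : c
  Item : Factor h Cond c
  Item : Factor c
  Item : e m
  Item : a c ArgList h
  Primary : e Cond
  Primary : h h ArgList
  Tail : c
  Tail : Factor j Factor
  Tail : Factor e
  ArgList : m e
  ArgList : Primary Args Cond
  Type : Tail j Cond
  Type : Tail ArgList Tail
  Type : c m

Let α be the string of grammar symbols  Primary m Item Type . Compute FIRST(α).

{ e, h }

Add FIRST(Primary) = { e, h }; Primary is not nullable, stop.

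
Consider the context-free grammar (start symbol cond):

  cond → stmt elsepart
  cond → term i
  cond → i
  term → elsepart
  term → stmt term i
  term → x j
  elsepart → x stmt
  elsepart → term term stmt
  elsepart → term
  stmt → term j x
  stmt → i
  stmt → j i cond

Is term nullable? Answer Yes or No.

No nonterminal in this grammar is nullable.
No production of term has an RHS whose symbols are all nullable, so term is not nullable.

No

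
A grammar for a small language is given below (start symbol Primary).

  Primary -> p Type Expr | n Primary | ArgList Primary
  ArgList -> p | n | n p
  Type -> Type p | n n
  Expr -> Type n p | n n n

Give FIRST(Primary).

Primary -> p Type Expr contributes {p}.
Primary -> n Primary contributes {n}.
From Primary -> ArgList Primary: add FIRST(ArgList) = { n, p }.
Union: FIRST(Primary) = { n, p }.

{ n, p }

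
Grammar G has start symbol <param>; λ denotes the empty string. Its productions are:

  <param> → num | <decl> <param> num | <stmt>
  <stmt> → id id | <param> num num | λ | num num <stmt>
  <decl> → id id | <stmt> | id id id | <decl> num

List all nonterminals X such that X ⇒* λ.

Directly nullable (have an λ-production): <stmt>.
<param> → <stmt> with every symbol nullable, so <param> is nullable.
<decl> → <stmt> with every symbol nullable, so <decl> is nullable.

{ <decl>, <param>, <stmt> }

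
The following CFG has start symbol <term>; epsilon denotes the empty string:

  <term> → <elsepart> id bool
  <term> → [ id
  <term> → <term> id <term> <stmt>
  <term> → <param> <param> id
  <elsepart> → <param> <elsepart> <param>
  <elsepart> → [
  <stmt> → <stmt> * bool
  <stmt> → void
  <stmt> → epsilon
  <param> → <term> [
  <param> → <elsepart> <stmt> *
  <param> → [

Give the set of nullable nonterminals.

Directly nullable (have an epsilon-production): <stmt>.
No other nonterminal has a production whose RHS symbols are all nullable.

{ <stmt> }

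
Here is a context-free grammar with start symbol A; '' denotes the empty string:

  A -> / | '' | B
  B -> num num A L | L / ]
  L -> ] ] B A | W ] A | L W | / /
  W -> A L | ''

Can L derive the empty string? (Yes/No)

Nullable nonterminals: A, W.
No production of L has an RHS whose symbols are all nullable, so L is not nullable.

No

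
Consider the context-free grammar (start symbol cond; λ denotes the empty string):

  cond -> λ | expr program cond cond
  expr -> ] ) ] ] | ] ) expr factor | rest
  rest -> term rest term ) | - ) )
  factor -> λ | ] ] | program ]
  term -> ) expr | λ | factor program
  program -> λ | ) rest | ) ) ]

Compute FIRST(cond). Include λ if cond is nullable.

cond -> λ contributes λ.
From cond -> expr program cond cond: add FIRST(expr) = { ), -, ] }.
Union: FIRST(cond) = { ), -, ], λ }.

{ ), -, ], λ }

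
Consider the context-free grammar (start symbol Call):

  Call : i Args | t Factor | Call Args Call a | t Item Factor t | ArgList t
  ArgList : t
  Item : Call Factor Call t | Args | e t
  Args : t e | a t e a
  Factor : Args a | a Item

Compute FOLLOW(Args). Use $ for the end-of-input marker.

In Call : i Args: Args is at the end, add FOLLOW(Call) = { $, a, t }.
In Call : Call Args Call a: add FIRST(Call a) = { i, t }.
In Item : Args: Args is at the end, add FOLLOW(Item) = { $, a, i, t }.
In Factor : Args a: add FIRST(a) = { a }.
Union: FOLLOW(Args) = { $, a, i, t }.

{ $, a, i, t }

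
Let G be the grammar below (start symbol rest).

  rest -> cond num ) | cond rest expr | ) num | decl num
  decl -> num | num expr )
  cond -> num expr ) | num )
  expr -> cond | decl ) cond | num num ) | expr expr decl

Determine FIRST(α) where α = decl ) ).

Add FIRST(decl) = { num }; decl is not nullable, stop.

{ num }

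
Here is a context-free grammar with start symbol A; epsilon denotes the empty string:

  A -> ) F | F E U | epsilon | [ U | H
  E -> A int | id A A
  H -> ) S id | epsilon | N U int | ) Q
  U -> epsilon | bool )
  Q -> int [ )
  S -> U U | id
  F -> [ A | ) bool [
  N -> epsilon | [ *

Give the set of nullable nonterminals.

{ A, H, N, S, U }

Directly nullable (have an epsilon-production): A, H, U, N.
S -> U U with every symbol nullable, so S is nullable.
No other nonterminal has a production whose RHS symbols are all nullable.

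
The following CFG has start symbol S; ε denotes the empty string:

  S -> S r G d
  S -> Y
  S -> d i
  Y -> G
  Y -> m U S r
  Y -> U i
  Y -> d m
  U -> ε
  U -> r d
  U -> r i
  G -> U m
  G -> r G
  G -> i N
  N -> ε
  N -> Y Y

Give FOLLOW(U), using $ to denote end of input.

In Y -> m U S r: add FIRST(S r) = { d, i, m, r }.
In Y -> U i: add FIRST(i) = { i }.
In G -> U m: add FIRST(m) = { m }.
Union: FOLLOW(U) = { d, i, m, r }.

{ d, i, m, r }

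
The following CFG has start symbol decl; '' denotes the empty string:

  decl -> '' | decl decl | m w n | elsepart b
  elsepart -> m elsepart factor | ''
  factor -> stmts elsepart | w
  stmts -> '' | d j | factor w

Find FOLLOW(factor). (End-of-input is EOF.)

{ b, d, m, w }

In elsepart -> m elsepart factor: factor is at the end, add FOLLOW(elsepart) = { b, d, m, w }.
In stmts -> factor w: add FIRST(w) = { w }.
Union: FOLLOW(factor) = { b, d, m, w }.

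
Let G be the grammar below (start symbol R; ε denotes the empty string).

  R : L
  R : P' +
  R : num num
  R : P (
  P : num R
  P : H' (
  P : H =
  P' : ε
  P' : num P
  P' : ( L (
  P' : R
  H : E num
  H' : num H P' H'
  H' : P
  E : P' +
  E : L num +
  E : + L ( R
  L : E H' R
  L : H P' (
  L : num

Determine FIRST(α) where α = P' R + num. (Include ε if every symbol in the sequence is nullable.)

Add FIRST(P')\{ε} = { (, +, num }; P' is nullable, continue.
Add FIRST(R) = { (, +, num }; R is not nullable, stop.

{ (, +, num }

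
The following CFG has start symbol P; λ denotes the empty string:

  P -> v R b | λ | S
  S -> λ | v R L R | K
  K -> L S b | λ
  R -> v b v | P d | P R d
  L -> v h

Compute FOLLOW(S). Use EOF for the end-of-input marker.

{ EOF, b, d, v }

In P -> S: S is at the end, add FOLLOW(P) = { EOF, d, v }.
In K -> L S b: add FIRST(b) = { b }.
Union: FOLLOW(S) = { EOF, b, d, v }.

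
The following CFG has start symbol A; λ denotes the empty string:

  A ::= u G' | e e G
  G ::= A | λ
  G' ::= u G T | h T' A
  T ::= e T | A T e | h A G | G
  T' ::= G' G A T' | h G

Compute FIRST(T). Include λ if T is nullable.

{ e, h, u, λ }

T ::= e T contributes {e}.
From T ::= A T e: add FIRST(A) = { e, u }.
T ::= h A G contributes {h}.
From T ::= G: add FIRST(G) = { e, u, λ } (including λ since G is nullable).
Union: FIRST(T) = { e, h, u, λ }.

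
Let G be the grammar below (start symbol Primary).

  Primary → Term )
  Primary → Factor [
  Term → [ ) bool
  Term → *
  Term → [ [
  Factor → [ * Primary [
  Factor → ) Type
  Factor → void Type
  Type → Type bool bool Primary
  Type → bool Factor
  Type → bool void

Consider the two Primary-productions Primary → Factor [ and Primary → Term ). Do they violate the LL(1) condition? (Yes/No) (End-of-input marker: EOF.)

FIRST(Factor [) = { ), [, void } and FIRST(Term )) = { *, [ }.
Both contain [, so the two alternatives are not disjoint — LL(1) conflict.

Yes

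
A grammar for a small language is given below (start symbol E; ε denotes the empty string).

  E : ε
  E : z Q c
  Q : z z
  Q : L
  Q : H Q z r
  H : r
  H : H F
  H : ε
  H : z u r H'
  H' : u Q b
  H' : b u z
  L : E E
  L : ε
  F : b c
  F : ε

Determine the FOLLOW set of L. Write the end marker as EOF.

In Q : L: L is at the end, add FOLLOW(Q) = { b, c, z }.
Union: FOLLOW(L) = { b, c, z }.

{ b, c, z }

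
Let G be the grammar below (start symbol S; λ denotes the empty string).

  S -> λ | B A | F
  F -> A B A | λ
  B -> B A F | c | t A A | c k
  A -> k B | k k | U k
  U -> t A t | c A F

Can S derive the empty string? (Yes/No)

Yes

S has an λ-production, so S ⇒ λ.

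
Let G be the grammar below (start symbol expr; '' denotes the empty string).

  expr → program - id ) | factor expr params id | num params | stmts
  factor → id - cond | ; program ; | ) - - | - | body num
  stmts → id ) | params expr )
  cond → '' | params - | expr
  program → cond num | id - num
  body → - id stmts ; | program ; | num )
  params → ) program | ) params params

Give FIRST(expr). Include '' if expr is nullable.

{ ), -, ;, id, num }

From expr → program - id ): add FIRST(program) = { ), -, ;, id, num }.
From expr → factor expr params id: add FIRST(factor) = { ), -, ;, id, num }.
expr → num params contributes {num}.
From expr → stmts: add FIRST(stmts) = { ), id }.
Union: FIRST(expr) = { ), -, ;, id, num }.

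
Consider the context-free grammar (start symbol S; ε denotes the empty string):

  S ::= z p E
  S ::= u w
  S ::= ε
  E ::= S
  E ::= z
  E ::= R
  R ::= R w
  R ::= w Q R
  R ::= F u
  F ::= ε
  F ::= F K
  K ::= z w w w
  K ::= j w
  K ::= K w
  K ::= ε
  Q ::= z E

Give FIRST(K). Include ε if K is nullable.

K ::= z w w w contributes {z}.
K ::= j w contributes {j}.
From K ::= K w: K nullable, take FIRST(K) ∪ {w} = { j, w, z }.
K ::= ε contributes ε.
Union: FIRST(K) = { j, w, z, ε }.

{ j, w, z, ε }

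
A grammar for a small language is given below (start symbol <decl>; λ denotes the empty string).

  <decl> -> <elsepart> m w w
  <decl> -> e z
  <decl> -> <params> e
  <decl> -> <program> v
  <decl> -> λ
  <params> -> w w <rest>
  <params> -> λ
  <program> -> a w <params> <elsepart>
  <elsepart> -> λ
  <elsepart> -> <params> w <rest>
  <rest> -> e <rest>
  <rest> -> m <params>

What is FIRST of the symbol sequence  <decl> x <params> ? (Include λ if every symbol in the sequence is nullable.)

Add FIRST(<decl>)\{λ} = { a, e, m, w }; <decl> is nullable, continue.
x is a terminal; add {x} and stop.

{ a, e, m, w, x }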